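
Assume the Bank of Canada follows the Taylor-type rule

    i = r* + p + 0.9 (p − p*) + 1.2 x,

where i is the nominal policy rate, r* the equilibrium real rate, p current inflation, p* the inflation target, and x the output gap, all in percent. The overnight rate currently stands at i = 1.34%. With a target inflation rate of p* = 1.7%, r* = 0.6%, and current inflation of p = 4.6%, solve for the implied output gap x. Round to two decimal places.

-5.39%

1.2 x = 1.34 − 0.6 − 4.6 − 0.9 × (4.6 − 1.7) = -6.47
x = -6.47 / 1.2 = -5.39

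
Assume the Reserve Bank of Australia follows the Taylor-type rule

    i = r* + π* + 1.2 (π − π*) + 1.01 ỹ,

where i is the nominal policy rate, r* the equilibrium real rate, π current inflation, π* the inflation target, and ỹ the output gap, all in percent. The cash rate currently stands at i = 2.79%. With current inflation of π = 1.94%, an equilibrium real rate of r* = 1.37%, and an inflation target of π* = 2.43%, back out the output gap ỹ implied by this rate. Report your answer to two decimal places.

-0.42%

1.01 ỹ = 2.79 − 1.37 − 2.43 − 1.2 × (1.94 − 2.43) = -0.422
ỹ = -0.422 / 1.01 = -0.42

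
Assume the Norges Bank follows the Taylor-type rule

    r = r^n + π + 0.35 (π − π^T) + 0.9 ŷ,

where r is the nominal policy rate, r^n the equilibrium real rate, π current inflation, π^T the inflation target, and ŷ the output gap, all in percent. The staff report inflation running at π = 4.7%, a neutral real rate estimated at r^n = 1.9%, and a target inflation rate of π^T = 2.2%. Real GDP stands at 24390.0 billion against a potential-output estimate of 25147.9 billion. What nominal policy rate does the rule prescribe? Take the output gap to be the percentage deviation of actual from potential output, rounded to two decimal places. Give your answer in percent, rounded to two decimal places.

Output gap = 100 × (24390.0 − 25147.9) / 25147.9 = -3.01%.
r = 1.90 + 4.70 + 0.35 × (4.70 − 2.20) + 0.9 × (-3.01)
   = 1.90 + 4.7 + 0.875 − 2.709 = 4.77

4.77%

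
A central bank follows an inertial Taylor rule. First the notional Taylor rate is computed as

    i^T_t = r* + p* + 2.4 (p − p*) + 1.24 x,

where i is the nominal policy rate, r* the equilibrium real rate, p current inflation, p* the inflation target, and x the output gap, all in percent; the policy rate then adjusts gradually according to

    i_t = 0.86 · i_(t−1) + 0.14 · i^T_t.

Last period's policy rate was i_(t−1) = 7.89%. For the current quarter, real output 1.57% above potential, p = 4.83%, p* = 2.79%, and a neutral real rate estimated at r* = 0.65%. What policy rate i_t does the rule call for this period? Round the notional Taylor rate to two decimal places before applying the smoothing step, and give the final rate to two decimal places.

Output 1.57% above potential → x = 1.57.
i^T_t = 0.65 + 2.79 + 2.4 × (4.83 − 2.79) + 1.24 × 1.57
   = 0.65 + 2.79 + 4.896 + 1.9468 = 10.28
i_t = 0.86 × 7.89 + 0.14 × 10.28 = 6.7854 + 1.4392 = 8.22

8.22%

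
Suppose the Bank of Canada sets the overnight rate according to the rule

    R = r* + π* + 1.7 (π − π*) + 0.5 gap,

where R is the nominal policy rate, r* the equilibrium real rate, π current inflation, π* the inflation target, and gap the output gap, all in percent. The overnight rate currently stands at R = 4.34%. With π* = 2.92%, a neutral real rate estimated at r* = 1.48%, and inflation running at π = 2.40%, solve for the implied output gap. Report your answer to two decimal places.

0.5 gap = 4.34 − 1.48 − 2.92 − 1.7 × (2.40 − 2.92) = 0.824
gap = 0.824 / 0.5 = 1.65

1.65%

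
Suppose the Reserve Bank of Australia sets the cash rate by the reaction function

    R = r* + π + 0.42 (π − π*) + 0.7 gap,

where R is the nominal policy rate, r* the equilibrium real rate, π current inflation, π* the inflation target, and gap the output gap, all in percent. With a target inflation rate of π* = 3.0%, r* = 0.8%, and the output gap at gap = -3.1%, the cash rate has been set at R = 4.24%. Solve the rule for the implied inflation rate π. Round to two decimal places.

4.84%

Collecting π: R = r* + (1 + 0.42) π − 0.42 π* + 0.7 gap
1.42 π = 4.24 − 0.8 + 0.42 × 3.0 − 0.7 × (-3.1) = 6.87
π = 6.87 / 1.42 = 4.84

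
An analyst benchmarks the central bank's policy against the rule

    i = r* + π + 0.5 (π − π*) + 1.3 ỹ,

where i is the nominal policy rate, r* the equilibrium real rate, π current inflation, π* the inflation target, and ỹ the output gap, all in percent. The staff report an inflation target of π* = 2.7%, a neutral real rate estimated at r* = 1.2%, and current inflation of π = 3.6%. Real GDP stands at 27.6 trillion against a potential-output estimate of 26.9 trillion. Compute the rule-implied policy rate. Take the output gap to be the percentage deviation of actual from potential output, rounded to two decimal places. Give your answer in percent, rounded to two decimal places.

8.63%

Output gap = 100 × (27.6 − 26.9) / 26.9 = 2.60%.
i = 1.20 + 3.60 + 0.5 × (3.60 − 2.70) + 1.3 × 2.60
   = 1.20 + 3.6 + 0.45 + 3.38 = 8.63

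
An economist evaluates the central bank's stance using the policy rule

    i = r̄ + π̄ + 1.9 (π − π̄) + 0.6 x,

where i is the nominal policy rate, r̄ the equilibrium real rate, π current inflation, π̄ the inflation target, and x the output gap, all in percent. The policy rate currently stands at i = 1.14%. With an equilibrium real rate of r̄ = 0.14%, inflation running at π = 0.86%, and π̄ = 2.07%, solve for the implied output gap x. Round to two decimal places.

2.05%

0.6 x = 1.14 − 0.14 − 2.07 − 1.9 × (0.86 − 2.07) = 1.229
x = 1.229 / 0.6 = 2.05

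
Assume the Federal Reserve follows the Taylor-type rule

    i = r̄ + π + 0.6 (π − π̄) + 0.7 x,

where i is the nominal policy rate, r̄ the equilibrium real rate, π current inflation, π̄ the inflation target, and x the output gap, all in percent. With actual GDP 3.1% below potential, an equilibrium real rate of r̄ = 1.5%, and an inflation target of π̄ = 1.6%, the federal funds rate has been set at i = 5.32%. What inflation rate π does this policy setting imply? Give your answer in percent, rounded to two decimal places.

4.34%

Output 3.1% below potential → x = -3.1.
Collecting π: i = r̄ + (1 + 0.6) π − 0.6 π̄ + 0.7 x
1.6 π = 5.32 − 1.5 + 0.6 × 1.6 − 0.7 × (-3.1) = 6.95
π = 6.95 / 1.6 = 4.34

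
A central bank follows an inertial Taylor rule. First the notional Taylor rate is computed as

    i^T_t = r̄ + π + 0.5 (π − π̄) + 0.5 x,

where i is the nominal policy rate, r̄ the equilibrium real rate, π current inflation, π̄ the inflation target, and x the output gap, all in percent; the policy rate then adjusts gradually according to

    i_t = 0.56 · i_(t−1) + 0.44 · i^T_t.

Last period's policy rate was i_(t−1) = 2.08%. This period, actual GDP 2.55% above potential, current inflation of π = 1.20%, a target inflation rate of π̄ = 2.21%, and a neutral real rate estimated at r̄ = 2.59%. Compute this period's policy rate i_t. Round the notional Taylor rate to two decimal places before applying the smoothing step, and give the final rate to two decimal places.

3.17%

Output 2.55% above potential → x = 2.55.
i^T_t = 2.59 + 1.20 + 0.5 × (1.20 − 2.21) + 0.5 × 2.55
   = 2.59 + 1.2 − 0.505 + 1.275 = 4.56
i_t = 0.56 × 2.08 + 0.44 × 4.56 = 1.1648 + 2.0064 = 3.17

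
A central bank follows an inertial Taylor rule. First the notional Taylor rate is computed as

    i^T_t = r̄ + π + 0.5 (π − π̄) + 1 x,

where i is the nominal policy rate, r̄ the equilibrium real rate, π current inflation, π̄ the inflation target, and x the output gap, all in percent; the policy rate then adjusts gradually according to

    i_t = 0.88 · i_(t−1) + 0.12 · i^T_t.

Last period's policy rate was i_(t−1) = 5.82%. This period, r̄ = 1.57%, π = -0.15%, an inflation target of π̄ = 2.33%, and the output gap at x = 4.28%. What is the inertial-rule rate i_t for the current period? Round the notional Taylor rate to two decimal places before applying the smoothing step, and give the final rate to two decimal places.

5.66%

i^T_t = 1.57 + (-0.15) + 0.5 × (-0.15 − 2.33) + 1 × 4.28
   = 1.57 − 0.15 − 1.24 + 4.28 = 4.46
i_t = 0.88 × 5.82 + 0.12 × 4.46 = 5.1216 + 0.5352 = 5.66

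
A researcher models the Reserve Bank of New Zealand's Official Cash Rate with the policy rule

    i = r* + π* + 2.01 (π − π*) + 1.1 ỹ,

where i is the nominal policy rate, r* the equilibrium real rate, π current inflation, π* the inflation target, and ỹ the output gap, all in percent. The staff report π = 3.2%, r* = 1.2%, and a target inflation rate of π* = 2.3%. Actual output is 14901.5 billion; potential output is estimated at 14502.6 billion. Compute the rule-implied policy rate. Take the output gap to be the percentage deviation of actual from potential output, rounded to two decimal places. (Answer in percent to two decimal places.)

Output gap = 100 × (14901.5 − 14502.6) / 14502.6 = 2.75%.
i = 1.20 + 2.30 + 2.01 × (3.20 − 2.30) + 1.1 × 2.75
   = 1.20 + 2.3 + 1.809 + 3.025 = 8.33

8.33%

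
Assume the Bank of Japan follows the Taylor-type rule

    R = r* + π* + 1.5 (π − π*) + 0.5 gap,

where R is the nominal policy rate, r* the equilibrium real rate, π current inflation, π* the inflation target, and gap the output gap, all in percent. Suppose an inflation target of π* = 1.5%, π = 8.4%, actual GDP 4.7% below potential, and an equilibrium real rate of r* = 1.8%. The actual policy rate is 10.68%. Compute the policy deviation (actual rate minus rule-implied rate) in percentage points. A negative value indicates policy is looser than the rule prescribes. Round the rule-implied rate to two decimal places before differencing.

Output 4.7% below potential → gap = -4.7.
R = 1.8 + 1.5 + 1.5 × (8.4 − 1.5) + 0.5 × (-4.7)
   = 1.8 + 1.5 + 10.35 − 2.35 = 11.30
Deviation = 10.68 − 11.30 = -0.62 pp.

-0.62 pp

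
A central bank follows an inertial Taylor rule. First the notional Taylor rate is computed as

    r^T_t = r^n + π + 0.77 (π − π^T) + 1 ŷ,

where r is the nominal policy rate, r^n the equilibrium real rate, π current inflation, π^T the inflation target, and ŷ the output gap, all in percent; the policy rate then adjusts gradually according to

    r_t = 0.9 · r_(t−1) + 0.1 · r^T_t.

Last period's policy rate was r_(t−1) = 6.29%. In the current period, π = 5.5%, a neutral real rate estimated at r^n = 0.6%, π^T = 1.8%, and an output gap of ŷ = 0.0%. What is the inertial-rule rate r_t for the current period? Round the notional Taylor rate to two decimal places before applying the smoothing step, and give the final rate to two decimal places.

r^T_t = 0.6 + 5.5 + 0.77 × (5.5 − 1.8) + 1 × 0.0
   = 0.6 + 5.5 + 2.849 + 0 = 8.95
r_t = 0.9 × 6.29 + 0.1 × 8.95 = 5.661 + 0.895 = 6.56

6.56%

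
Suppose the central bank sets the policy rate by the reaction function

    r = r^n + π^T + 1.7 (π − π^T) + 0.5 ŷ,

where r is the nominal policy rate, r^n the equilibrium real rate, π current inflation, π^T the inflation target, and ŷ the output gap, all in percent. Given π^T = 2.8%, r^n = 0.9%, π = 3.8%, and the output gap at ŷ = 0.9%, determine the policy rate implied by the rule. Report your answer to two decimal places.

5.85%

r = 0.9 + 2.8 + 1.7 × (3.8 − 2.8) + 0.5 × 0.9
   = 0.9 + 2.8 + 1.7 + 0.45 = 5.85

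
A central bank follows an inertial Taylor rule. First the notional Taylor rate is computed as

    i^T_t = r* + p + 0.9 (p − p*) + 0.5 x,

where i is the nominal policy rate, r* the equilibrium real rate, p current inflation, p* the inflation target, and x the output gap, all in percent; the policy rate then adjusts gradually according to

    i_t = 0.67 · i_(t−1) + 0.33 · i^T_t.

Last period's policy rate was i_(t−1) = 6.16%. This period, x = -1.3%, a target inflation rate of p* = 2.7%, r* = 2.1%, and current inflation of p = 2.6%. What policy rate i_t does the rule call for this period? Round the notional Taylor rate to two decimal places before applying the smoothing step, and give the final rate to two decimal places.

5.43%

i^T_t = 2.1 + 2.6 + 0.9 × (2.6 − 2.7) + 0.5 × (-1.3)
   = 2.1 + 2.6 − 0.09 − 0.65 = 3.96
i_t = 0.67 × 6.16 + 0.33 × 3.96 = 4.1272 + 1.3068 = 5.43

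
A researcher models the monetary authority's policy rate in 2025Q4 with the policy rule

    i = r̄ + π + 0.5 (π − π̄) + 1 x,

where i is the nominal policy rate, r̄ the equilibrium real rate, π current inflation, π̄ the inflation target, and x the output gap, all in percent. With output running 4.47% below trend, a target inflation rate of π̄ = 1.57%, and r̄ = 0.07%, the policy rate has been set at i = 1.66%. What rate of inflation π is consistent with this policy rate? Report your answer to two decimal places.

4.56%

Output 4.47% below potential → x = -4.47.
Collecting π: i = r̄ + (1 + 0.5) π − 0.5 π̄ + 1 x
1.5 π = 1.66 − 0.07 + 0.5 × 1.57 − 1 × (-4.47) = 6.845
π = 6.845 / 1.5 = 4.56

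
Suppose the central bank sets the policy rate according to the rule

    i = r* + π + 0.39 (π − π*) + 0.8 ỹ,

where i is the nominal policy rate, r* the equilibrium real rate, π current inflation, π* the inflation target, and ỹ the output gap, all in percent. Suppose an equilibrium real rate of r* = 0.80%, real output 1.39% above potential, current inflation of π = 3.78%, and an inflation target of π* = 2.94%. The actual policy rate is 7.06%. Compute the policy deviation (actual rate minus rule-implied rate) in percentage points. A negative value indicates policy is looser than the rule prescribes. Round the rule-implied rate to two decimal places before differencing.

1.04 pp

Output 1.39% above potential → ỹ = 1.39.
i = 0.80 + 3.78 + 0.39 × (3.78 − 2.94) + 0.8 × 1.39
   = 0.80 + 3.78 + 0.3276 + 1.112 = 6.02
Deviation = 7.06 − 6.02 = 1.04 pp.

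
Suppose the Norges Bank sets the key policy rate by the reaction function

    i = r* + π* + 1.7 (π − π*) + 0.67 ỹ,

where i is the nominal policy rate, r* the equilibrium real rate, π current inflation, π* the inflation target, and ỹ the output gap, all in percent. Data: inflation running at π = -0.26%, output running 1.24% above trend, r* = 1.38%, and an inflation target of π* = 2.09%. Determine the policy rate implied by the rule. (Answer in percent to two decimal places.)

0.31%

Output 1.24% above potential → ỹ = 1.24.
i = 1.38 + 2.09 + 1.7 × (-0.26 − 2.09) + 0.67 × 1.24
   = 1.38 + 2.09 − 3.995 + 0.8308 = 0.31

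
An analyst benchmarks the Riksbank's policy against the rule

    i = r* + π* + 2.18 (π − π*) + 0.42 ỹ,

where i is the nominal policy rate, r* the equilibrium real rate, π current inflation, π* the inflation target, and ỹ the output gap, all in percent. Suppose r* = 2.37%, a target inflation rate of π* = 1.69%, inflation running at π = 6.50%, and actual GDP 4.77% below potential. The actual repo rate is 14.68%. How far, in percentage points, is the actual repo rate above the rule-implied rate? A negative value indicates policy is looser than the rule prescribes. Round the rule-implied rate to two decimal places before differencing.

Output 4.77% below potential → ỹ = -4.77.
i = 2.37 + 1.69 + 2.18 × (6.50 − 1.69) + 0.42 × (-4.77)
   = 2.37 + 1.69 + 10.4858 − 2.0034 = 12.54
Deviation = 14.68 − 12.54 = 2.14 pp.

2.14 pp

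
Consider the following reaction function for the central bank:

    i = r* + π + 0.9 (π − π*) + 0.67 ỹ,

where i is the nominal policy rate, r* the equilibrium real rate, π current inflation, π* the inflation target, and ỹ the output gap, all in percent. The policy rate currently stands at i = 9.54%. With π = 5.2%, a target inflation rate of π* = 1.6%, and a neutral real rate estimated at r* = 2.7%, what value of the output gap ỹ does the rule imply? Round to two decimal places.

-2.39%

0.67 ỹ = 9.54 − 2.7 − 5.2 − 0.9 × (5.2 − 1.6) = -1.6
ỹ = -1.6 / 0.67 = -2.39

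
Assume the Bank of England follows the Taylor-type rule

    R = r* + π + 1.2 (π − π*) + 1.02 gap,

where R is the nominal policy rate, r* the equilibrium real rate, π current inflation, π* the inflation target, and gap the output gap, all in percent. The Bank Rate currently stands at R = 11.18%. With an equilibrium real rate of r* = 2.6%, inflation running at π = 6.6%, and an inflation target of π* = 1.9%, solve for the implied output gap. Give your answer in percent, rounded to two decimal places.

-3.59%

1.02 gap = 11.18 − 2.6 − 6.6 − 1.2 × (6.6 − 1.9) = -3.66
gap = -3.66 / 1.02 = -3.59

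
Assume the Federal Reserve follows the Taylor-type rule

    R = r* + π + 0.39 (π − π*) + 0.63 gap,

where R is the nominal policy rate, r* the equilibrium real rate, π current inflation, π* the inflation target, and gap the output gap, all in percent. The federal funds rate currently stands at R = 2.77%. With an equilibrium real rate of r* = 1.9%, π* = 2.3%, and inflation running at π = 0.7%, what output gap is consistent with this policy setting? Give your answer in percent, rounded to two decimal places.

1.26%

0.63 gap = 2.77 − 1.9 − 0.7 − 0.39 × (0.7 − 2.3) = 0.794
gap = 0.794 / 0.63 = 1.26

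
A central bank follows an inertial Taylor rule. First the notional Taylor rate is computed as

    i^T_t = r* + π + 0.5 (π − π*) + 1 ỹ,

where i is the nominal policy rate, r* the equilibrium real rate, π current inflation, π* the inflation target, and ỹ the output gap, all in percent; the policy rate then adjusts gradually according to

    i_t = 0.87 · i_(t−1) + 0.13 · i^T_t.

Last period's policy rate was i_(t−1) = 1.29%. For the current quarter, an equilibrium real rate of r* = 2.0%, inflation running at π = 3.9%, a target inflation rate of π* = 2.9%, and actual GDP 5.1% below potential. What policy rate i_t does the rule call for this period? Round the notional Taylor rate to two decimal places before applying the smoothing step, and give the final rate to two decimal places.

1.29%

Output 5.1% below potential → ỹ = -5.1.
i^T_t = 2.0 + 3.9 + 0.5 × (3.9 − 2.9) + 1 × (-5.1)
   = 2.0 + 3.9 + 0.5 − 5.1 = 1.30
i_t = 0.87 × 1.29 + 0.13 × 1.30 = 1.1223 + 0.169 = 1.29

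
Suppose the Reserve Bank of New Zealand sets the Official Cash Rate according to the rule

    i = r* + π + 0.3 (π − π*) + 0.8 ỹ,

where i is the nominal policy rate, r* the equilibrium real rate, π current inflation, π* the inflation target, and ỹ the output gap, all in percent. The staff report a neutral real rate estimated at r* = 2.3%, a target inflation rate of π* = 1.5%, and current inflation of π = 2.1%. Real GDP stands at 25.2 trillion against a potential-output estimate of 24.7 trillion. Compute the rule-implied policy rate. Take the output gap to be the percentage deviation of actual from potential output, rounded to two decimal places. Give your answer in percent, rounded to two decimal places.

6.20%

Output gap = 100 × (25.2 − 24.7) / 24.7 = 2.02%.
i = 2.30 + 2.10 + 0.3 × (2.10 − 1.50) + 0.8 × 2.02
   = 2.30 + 2.1 + 0.18 + 1.616 = 6.20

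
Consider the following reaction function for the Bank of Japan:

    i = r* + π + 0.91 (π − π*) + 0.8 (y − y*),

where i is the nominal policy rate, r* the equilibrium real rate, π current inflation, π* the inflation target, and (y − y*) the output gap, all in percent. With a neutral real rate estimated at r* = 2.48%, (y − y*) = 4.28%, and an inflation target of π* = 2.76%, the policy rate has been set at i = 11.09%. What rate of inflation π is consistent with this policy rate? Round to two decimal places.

Collecting π: i = r* + (1 + 0.91) π − 0.91 π* + 0.8 (y − y*)
1.91 π = 11.09 − 2.48 + 0.91 × 2.76 − 0.8 × 4.28 = 7.6976
π = 7.6976 / 1.91 = 4.03

4.03%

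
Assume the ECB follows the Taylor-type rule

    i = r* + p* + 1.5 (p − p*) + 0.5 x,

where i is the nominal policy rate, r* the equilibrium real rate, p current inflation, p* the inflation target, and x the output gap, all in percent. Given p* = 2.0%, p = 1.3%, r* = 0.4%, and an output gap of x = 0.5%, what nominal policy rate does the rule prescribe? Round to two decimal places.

i = 0.4 + 2.0 + 1.5 × (1.3 − 2.0) + 0.5 × 0.5
   = 0.4 + 2 − 1.05 + 0.25 = 1.60

1.60%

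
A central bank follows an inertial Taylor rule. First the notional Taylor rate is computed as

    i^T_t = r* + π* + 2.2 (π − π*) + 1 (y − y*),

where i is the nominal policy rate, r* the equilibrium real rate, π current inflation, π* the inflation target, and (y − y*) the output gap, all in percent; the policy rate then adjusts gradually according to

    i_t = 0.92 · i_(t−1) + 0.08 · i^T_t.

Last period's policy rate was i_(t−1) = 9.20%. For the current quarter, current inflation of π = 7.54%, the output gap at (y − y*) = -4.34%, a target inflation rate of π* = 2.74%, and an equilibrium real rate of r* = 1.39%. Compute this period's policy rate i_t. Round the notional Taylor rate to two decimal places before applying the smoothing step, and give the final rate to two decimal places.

i^T_t = 1.39 + 2.74 + 2.2 × (7.54 − 2.74) + 1 × (-4.34)
   = 1.39 + 2.74 + 10.56 − 4.34 = 10.35
i_t = 0.92 × 9.20 + 0.08 × 10.35 = 8.464 + 0.828 = 9.29

9.29%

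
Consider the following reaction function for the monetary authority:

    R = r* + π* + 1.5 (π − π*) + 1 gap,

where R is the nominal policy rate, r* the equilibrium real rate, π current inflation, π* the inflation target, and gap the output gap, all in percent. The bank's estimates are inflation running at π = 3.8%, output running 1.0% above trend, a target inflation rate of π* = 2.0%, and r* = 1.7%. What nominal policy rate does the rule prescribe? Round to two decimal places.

7.40%

Output 1.0% above potential → gap = 1.0.
R = 1.7 + 2.0 + 1.5 × (3.8 − 2.0) + 1 × 1.0
   = 1.7 + 2 + 2.7 + 1 = 7.40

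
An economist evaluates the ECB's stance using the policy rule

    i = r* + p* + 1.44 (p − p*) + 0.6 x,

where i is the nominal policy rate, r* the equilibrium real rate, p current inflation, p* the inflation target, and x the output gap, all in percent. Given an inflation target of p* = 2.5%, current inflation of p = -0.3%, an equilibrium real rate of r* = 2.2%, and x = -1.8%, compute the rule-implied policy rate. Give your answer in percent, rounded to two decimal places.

-0.41%

i = 2.2 + 2.5 + 1.44 × (-0.3 − 2.5) + 0.6 × (-1.8)
   = 2.2 + 2.5 − 4.032 − 1.08 = -0.41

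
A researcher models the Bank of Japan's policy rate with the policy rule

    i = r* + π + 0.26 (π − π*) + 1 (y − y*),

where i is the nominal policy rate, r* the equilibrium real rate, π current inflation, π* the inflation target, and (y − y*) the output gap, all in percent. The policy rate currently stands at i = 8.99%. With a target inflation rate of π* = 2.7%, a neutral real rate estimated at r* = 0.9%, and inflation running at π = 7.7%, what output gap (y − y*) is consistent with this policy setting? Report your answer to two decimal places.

1 (y − y*) = 8.99 − 0.9 − 7.7 − 0.26 × (7.7 − 2.7) = -0.91
(y − y*) = -0.91 / 1 = -0.91

-0.91%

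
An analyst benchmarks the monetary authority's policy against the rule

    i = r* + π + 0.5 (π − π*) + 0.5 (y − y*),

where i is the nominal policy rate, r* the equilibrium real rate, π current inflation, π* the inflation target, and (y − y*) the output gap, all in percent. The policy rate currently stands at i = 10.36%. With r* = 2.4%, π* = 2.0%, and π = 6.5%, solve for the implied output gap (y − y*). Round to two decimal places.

0.5 (y − y*) = 10.36 − 2.4 − 6.5 − 0.5 × (6.5 − 2.0) = -0.79
(y − y*) = -0.79 / 0.5 = -1.58

-1.58%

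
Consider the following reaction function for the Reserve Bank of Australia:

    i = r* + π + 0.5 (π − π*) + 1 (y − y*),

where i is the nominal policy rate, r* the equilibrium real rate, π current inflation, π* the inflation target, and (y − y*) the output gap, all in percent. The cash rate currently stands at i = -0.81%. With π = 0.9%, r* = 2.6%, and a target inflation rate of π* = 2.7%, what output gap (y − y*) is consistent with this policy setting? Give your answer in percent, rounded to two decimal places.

1 (y − y*) = -0.81 − 2.6 − 0.9 − 0.5 × (0.9 − 2.7) = -3.41
(y − y*) = -3.41 / 1 = -3.41

-3.41%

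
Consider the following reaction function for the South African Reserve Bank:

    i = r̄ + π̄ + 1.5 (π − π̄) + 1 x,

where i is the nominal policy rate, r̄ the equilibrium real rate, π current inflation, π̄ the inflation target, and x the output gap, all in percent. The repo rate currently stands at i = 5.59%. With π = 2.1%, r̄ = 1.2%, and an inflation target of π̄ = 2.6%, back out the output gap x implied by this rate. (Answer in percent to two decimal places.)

1 x = 5.59 − 1.2 − 2.6 − 1.5 × (2.1 − 2.6) = 2.54
x = 2.54 / 1 = 2.54

2.54%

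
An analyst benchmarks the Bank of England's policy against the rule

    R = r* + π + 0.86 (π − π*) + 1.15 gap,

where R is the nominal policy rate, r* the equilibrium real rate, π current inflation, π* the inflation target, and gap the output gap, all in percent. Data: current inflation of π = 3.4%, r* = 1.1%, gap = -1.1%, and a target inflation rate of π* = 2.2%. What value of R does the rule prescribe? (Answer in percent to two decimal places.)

4.27%

R = 1.1 + 3.4 + 0.86 × (3.4 − 2.2) + 1.15 × (-1.1)
   = 1.1 + 3.4 + 1.032 − 1.265 = 4.27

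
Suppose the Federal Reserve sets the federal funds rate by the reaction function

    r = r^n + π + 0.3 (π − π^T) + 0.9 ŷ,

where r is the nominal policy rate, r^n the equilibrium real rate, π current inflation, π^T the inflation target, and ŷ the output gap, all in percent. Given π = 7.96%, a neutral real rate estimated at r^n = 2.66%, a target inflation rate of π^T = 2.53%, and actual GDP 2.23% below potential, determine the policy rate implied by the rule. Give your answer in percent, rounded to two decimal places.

10.24%

Output 2.23% below potential → ŷ = -2.23.
r = 2.66 + 7.96 + 0.3 × (7.96 − 2.53) + 0.9 × (-2.23)
   = 2.66 + 7.96 + 1.629 − 2.007 = 10.24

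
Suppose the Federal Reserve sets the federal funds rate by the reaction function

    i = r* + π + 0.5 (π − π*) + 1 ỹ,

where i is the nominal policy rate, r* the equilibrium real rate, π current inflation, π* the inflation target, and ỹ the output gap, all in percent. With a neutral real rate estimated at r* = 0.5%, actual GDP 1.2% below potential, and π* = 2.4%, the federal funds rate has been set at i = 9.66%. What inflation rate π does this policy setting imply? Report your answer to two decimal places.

Output 1.2% below potential → ỹ = -1.2.
Collecting π: i = r* + (1 + 0.5) π − 0.5 π* + 1 ỹ
1.5 π = 9.66 − 0.5 + 0.5 × 2.4 − 1 × (-1.2) = 11.56
π = 11.56 / 1.5 = 7.71

7.71%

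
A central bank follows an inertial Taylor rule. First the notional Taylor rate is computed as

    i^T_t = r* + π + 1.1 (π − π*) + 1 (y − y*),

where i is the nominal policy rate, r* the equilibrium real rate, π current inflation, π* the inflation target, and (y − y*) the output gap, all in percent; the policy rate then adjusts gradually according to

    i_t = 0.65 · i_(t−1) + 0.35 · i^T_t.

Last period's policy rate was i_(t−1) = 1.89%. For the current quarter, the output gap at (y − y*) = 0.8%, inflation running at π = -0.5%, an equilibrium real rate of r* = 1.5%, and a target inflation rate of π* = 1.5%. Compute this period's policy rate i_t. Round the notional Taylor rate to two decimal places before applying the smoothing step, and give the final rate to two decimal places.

i^T_t = 1.5 + (-0.5) + 1.1 × (-0.5 − 1.5) + 1 × 0.8
   = 1.5 − 0.5 − 2.2 + 0.8 = -0.40
i_t = 0.65 × 1.89 + 0.35 × (-0.40) = 1.2285 − 0.14 = 1.09

1.09%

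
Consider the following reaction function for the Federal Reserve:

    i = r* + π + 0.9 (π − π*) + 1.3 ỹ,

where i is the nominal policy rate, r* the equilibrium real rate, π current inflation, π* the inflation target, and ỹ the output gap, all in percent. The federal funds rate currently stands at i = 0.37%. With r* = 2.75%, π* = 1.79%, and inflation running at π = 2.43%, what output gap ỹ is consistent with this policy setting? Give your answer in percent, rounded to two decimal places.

-4.14%

1.3 ỹ = 0.37 − 2.75 − 2.43 − 0.9 × (2.43 − 1.79) = -5.386
ỹ = -5.386 / 1.3 = -4.14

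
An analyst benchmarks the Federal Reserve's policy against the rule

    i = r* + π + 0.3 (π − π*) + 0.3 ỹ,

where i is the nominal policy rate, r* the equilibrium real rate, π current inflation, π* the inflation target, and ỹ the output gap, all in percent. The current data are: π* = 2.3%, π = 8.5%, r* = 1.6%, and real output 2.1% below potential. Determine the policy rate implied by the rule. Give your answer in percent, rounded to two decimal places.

Output 2.1% below potential → ỹ = -2.1.
i = 1.6 + 8.5 + 0.3 × (8.5 − 2.3) + 0.3 × (-2.1)
   = 1.6 + 8.5 + 1.86 − 0.63 = 11.33

11.33%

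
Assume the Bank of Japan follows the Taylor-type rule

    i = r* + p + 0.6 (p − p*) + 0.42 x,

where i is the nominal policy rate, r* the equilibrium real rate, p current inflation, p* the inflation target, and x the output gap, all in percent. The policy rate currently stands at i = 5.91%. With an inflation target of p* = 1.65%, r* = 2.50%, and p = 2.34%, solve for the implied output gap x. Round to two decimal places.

0.42 x = 5.91 − 2.50 − 2.34 − 0.6 × (2.34 − 1.65) = 0.656
x = 0.656 / 0.42 = 1.56

1.56%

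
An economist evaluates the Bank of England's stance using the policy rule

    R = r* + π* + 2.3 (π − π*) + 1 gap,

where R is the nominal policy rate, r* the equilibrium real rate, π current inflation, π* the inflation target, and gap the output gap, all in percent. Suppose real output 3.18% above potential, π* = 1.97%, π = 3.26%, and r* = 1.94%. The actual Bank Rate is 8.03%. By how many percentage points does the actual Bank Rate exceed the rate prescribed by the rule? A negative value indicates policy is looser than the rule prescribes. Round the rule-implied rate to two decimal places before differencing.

Output 3.18% above potential → gap = 3.18.
R = 1.94 + 1.97 + 2.3 × (3.26 − 1.97) + 1 × 3.18
   = 1.94 + 1.97 + 2.967 + 3.18 = 10.06
Deviation = 8.03 − 10.06 = -2.03 pp.

-2.03 pp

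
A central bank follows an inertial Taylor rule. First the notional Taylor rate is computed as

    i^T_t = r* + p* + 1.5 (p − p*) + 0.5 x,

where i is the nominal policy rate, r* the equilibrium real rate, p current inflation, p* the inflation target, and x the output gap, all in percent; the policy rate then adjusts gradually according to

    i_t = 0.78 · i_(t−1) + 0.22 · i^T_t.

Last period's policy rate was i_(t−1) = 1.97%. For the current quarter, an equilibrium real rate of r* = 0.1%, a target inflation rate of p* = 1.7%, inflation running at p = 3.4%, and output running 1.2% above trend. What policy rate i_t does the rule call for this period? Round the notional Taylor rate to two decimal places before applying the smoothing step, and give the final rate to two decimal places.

Output 1.2% above potential → x = 1.2.
i^T_t = 0.1 + 1.7 + 1.5 × (3.4 − 1.7) + 0.5 × 1.2
   = 0.1 + 1.7 + 2.55 + 0.6 = 4.95
i_t = 0.78 × 1.97 + 0.22 × 4.95 = 1.5366 + 1.089 = 2.63

2.63%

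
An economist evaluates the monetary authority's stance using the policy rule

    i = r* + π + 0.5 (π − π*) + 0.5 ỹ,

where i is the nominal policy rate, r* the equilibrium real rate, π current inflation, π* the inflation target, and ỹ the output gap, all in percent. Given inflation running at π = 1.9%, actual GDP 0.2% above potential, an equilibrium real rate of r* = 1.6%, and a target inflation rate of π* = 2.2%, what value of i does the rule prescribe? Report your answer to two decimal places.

3.45%

Output 0.2% above potential → ỹ = 0.2.
i = 1.6 + 1.9 + 0.5 × (1.9 − 2.2) + 0.5 × 0.2
   = 1.6 + 1.9 − 0.15 + 0.1 = 3.45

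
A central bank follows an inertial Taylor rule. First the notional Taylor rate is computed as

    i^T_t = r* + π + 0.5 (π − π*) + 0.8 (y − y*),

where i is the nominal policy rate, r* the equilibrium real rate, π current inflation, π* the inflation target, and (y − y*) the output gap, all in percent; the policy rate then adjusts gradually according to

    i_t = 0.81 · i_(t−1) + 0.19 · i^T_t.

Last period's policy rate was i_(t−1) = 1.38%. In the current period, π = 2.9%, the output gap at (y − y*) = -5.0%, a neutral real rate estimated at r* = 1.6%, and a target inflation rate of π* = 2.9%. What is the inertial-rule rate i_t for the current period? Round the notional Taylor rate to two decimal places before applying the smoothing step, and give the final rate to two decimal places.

i^T_t = 1.6 + 2.9 + 0.5 × (2.9 − 2.9) + 0.8 × (-5.0)
   = 1.6 + 2.9 + 0 − 4 = 0.50
i_t = 0.81 × 1.38 + 0.19 × 0.50 = 1.1178 + 0.095 = 1.21

1.21%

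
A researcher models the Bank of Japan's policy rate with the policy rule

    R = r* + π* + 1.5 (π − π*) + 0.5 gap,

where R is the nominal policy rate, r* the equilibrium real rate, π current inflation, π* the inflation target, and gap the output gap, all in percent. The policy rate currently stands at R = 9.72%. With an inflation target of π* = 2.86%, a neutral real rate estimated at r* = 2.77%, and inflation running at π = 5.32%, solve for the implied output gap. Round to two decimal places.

0.80%

0.5 gap = 9.72 − 2.77 − 2.86 − 1.5 × (5.32 − 2.86) = 0.4
gap = 0.4 / 0.5 = 0.80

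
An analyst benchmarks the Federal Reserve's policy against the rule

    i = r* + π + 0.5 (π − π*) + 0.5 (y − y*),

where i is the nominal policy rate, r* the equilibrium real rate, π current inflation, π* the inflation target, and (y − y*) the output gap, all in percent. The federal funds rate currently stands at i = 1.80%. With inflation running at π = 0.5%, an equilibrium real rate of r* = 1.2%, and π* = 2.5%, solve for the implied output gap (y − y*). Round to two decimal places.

0.5 (y − y*) = 1.80 − 1.2 − 0.5 − 0.5 × (0.5 − 2.5) = 1.1
(y − y*) = 1.1 / 0.5 = 2.20

2.20%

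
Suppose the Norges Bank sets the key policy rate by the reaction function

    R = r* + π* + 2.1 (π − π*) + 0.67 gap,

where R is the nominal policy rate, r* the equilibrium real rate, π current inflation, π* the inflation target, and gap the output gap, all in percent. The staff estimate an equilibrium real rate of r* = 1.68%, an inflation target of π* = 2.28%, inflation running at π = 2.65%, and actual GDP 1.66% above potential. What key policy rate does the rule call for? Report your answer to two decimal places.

Output 1.66% above potential → gap = 1.66.
R = 1.68 + 2.28 + 2.1 × (2.65 − 2.28) + 0.67 × 1.66
   = 1.68 + 2.28 + 0.777 + 1.1122 = 5.85

5.85%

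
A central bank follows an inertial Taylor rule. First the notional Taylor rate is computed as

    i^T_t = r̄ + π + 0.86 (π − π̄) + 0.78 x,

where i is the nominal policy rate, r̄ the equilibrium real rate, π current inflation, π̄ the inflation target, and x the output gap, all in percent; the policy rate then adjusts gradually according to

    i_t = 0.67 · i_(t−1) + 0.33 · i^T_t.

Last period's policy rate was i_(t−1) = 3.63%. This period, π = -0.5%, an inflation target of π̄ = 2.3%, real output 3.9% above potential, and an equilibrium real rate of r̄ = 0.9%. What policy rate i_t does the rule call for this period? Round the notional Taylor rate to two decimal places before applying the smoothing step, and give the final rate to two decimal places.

Output 3.9% above potential → x = 3.9.
i^T_t = 0.9 + (-0.5) + 0.86 × (-0.5 − 2.3) + 0.78 × 3.9
   = 0.9 − 0.5 − 2.408 + 3.042 = 1.03
i_t = 0.67 × 3.63 + 0.33 × 1.03 = 2.4321 + 0.3399 = 2.77

2.77%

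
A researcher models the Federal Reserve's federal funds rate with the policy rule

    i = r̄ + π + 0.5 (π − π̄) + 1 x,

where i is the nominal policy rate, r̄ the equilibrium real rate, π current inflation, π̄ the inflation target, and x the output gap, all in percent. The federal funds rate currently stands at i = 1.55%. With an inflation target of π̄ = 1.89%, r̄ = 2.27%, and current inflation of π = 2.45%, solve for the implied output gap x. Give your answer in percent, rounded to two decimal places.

-3.45%

1 x = 1.55 − 2.27 − 2.45 − 0.5 × (2.45 − 1.89) = -3.45
x = -3.45 / 1 = -3.45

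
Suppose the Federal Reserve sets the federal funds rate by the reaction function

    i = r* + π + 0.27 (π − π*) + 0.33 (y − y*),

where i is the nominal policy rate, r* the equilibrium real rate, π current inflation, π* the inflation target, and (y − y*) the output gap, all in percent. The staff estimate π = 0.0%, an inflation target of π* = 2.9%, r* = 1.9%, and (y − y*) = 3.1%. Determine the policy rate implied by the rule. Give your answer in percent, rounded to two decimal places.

i = 1.9 + 0.0 + 0.27 × (0.0 − 2.9) + 0.33 × 3.1
   = 1.9 + 0 − 0.783 + 1.023 = 2.14

2.14%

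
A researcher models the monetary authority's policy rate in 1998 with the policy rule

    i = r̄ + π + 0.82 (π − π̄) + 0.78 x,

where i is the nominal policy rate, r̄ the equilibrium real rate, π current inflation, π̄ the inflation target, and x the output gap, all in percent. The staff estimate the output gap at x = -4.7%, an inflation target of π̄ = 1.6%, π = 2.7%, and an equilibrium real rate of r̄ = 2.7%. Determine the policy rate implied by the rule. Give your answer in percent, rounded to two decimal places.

i = 2.7 + 2.7 + 0.82 × (2.7 − 1.6) + 0.78 × (-4.7)
   = 2.7 + 2.7 + 0.902 − 3.666 = 2.64

2.64%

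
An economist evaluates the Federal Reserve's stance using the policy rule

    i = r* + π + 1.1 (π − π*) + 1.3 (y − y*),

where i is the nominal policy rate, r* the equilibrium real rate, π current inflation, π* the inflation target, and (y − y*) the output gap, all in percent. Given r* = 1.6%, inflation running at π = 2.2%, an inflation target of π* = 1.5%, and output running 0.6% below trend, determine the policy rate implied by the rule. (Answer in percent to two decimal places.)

3.79%

Output 0.6% below potential → (y − y*) = -0.6.
i = 1.6 + 2.2 + 1.1 × (2.2 − 1.5) + 1.3 × (-0.6)
   = 1.6 + 2.2 + 0.77 − 0.78 = 3.79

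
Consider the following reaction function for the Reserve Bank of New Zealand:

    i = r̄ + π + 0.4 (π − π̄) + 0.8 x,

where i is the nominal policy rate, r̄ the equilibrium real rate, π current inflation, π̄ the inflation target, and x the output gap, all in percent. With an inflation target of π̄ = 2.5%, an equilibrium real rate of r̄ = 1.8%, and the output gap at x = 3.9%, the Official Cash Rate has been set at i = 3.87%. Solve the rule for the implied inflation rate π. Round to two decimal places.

-0.04%

Collecting π: i = r̄ + (1 + 0.4) π − 0.4 π̄ + 0.8 x
1.4 π = 3.87 − 1.8 + 0.4 × 2.5 − 0.8 × 3.9 = -0.05
π = -0.05 / 1.4 = -0.04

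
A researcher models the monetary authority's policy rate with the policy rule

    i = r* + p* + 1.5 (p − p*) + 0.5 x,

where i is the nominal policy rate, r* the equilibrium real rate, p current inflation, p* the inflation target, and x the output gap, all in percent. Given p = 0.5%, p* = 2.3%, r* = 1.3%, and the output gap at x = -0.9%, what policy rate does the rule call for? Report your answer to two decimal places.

0.45%

i = 1.3 + 2.3 + 1.5 × (0.5 − 2.3) + 0.5 × (-0.9)
   = 1.3 + 2.3 − 2.7 − 0.45 = 0.45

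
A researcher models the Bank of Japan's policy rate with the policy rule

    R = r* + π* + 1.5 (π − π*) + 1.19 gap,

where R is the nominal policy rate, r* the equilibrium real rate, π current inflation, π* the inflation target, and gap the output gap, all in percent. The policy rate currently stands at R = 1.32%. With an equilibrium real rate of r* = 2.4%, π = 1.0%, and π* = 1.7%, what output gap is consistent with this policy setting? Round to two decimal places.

-1.45%

1.19 gap = 1.32 − 2.4 − 1.7 − 1.5 × (1.0 − 1.7) = -1.73
gap = -1.73 / 1.19 = -1.45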